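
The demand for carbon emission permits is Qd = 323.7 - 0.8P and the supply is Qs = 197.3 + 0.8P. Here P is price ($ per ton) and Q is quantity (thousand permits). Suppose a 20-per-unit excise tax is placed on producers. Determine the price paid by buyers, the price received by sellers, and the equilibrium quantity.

Producers keep P_s = P_b - 20 per unit, so supply in terms of the buyer price is Qs = 181.3 + 0.8P_b.
Equate demand and the shifted supply: 323.7 - 0.8P_b = 181.3 + 0.8P_b, giving 1.6P_b = 142.4, so P_b = 89.
Then P_s = 89 - 20 = 69 and Q = 323.7 - 0.8(89) = 252.5.

P_b = 89, P_s = 69, Q = 252.5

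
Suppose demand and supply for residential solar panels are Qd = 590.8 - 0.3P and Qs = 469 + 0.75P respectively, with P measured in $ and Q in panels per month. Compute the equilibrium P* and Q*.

P* = 116, Q* = 556

At equilibrium Qd = Qs, so 590.8 - 0.3P = 469 + 0.75P; collecting terms, 121.8 = 1.05P and P* = 116.
Then Q* = 590.8 - 0.3(116) = 556.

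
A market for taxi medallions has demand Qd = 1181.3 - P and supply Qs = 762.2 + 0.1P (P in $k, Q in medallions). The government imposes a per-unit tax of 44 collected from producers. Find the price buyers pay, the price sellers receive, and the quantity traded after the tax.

With a tax of 44 on producers, they supply based on the net price P_s = P_b - 44, so Qs = 757.8 + 0.1P_b.
Set Qd = Qs: 1181.3 - P_b = 757.8 + 0.1P_b, so 423.5 = 1.1P_b and P_b = 385.
So P_s = 341 and the quantity traded is Q = 1181.3 - 385 = 796.3.

P_b = 385, P_s = 341, Q = 796.3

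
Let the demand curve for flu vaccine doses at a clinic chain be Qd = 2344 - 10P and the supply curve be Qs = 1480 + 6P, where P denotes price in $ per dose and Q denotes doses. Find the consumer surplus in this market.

Equating demand and supply, 2344 - 10P = 1480 + 6P gives 16P = 864, so P* = 54.
Then Q* = 2344 - 10(54) = 1804.
Demand choke price (Qd = 0): P = 2344/10 = 234.4. Consumer surplus = ½ × (234.4 - 54) × 1804 = 162720.8.

Consumer surplus = 162720.8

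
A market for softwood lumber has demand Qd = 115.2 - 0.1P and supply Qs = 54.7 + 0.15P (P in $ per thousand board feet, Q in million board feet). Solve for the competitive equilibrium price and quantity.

The market clears where 115.2 - 0.1P = 54.7 + 0.15P. Rearranging, 0.25P = 60.5, hence P* = 242.
Substitute back: Q* = 115.2 - 0.1(242) = 91.

P* = 242, Q* = 91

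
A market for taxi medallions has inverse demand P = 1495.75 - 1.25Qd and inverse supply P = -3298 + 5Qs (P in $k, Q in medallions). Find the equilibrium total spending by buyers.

Total spending by buyers = 411879

Solving each curve for Q: Qd = 1196.6 - 0.8P and Qs = 659.6 + 0.2P.
Set Qd = Qs: 1196.6 - 0.8P = 659.6 + 0.2P, so 537 = P and P* = 537.
Plugging P* into demand: Q* = 1196.6 - 0.8(537) = 767.
Total spending by buyers = P* × Q* = 537 × 767 = 411879.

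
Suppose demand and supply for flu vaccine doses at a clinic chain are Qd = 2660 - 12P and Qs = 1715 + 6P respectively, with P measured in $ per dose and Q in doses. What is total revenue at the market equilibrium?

Equating demand and supply, 2660 - 12P = 1715 + 6P gives 18P = 945, so P* = 52.5.
Substitute back: Q* = 2660 - 12(52.5) = 2030.
Total revenue = P* × Q* = 52.5 × 2030 = 106575.

Total revenue = 106575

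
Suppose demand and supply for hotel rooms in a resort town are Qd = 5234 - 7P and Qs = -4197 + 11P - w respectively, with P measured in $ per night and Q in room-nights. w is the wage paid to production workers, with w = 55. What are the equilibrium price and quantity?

P* = 527, Q* = 1545

With w = 55, supply is Qs = -4252 + 11P.
Equating demand and supply, 5234 - 7P = -4252 + 11P gives 18P = 9486, so P* = 527.
From the demand curve, Q* = 5234 - 7(527) = 1545.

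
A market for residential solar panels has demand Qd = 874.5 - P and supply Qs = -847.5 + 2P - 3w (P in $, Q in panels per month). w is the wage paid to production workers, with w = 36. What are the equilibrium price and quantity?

With w = 36, supply is Qs = -955.5 + 2P.
Equating demand and supply, 874.5 - P = -955.5 + 2P gives 3P = 1830, so P* = 610.
Then Q* = 874.5 - 610 = 264.5.

P* = 610, Q* = 264.5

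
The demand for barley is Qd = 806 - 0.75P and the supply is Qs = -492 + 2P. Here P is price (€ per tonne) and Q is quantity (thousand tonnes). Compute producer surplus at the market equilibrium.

Equating demand and supply, 806 - 0.75P = -492 + 2P gives 2.75P = 1298, so P* = 472.
Then Q* = 806 - 0.75(472) = 452.
Supply choke price (Qs = 0): P = 246. Producer surplus = ½ × (472 - 246) × 452 = 51076.

Producer surplus = 51076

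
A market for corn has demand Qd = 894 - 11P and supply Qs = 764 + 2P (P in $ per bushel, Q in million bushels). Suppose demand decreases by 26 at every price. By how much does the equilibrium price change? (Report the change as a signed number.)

ΔP = -2

The market clears where 894 - 11P = 764 + 2P. Rearranging, 13P = 130, hence P* = 10.
Plugging P* into demand: Q* = 894 - 11(10) = 784.
After the shift, demand is Qd = 868 - 11P.
The new intersection has 104 = 13P, i.e. P = 8, Q = 780.
ΔP = 8 - 10 = -2.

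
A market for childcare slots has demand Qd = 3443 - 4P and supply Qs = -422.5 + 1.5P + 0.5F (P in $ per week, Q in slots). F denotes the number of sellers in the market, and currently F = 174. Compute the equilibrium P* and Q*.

With F = 174, supply is Qs = -335.5 + 1.5P.
The market clears where 3443 - 4P = -335.5 + 1.5P. Rearranging, 5.5P = 3778.5, hence P* = 687.
Plugging P* into demand: Q* = 3443 - 4(687) = 695.

P* = 687, Q* = 695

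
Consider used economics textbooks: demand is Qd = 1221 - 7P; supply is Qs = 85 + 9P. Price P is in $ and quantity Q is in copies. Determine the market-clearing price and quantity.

Equating demand and supply, 1221 - 7P = 85 + 9P gives 16P = 1136, so P* = 71.
From the demand curve, Q* = 1221 - 7(71) = 724.

P* = 71, Q* = 724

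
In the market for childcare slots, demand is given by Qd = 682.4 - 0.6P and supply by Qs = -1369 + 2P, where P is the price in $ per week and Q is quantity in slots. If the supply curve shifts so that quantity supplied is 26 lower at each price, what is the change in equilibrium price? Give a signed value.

ΔP = 10

The market clears where 682.4 - 0.6P = -1369 + 2P. Rearranging, 2.6P = 2051.4, hence P* = 789.
Substitute back: Q* = 682.4 - 0.6(789) = 209.
After the shift, supply is Qs = -1395 + 2P.
The new intersection has 2077.4 = 2.6P, i.e. P = 799, Q = 203.
ΔP = 799 - 789 = 10.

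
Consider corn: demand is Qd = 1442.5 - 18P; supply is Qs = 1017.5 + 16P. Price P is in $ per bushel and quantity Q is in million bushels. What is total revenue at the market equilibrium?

Total revenue = 15218.75

At equilibrium Qd = Qs, so 1442.5 - 18P = 1017.5 + 16P; collecting terms, 425 = 34P and P* = 12.5.
Then Q* = 1442.5 - 18(12.5) = 1217.5.
Total revenue = P* × Q* = 12.5 × 1217.5 = 15218.75.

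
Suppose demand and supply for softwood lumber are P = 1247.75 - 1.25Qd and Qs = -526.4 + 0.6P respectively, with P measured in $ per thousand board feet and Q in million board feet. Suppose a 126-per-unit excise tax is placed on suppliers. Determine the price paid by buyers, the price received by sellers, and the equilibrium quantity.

P_b = 1143, P_s = 1017, Q = 83.8

Inverting to quantity form: Qd = 998.2 - 0.8P.
Suppliers keep P_s = P_b - 126 per unit, so supply in terms of the buyer price is Qs = -602 + 0.6P_b.
Set Qd = Qs: 998.2 - 0.8P_b = -602 + 0.6P_b, so 1600.2 = 1.4P_b and P_b = 1143.
Then P_s = 1143 - 126 = 1017 and Q = 998.2 - 0.8(1143) = 83.8.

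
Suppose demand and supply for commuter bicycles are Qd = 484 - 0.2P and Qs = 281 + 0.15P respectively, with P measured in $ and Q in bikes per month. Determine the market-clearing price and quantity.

Equating demand and supply, 484 - 0.2P = 281 + 0.15P gives 0.35P = 203, so P* = 580.
From the demand curve, Q* = 484 - 0.2(580) = 368.

P* = 580, Q* = 368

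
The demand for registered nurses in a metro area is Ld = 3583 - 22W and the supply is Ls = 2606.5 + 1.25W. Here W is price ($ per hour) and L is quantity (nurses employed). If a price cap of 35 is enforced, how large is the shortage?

Evaluating both curves at the ceiling price 35 gives Ld = 2813, Ls = 2650.25.
Shortage = Ld - Ls = 2813 - 2650.25 = 162.75.

Shortage = 162.75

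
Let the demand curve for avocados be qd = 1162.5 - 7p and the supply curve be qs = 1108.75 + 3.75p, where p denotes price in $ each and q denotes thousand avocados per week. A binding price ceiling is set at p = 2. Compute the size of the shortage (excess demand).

At p = 2: qd = 1148.5 and qs = 1116.25.
Shortage = qd - qs = 1148.5 - 1116.25 = 32.25.

Shortage = 32.25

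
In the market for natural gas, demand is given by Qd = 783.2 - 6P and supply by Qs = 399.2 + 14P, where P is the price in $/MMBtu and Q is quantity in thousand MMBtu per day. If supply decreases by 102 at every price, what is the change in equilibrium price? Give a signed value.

The market clears where 783.2 - 6P = 399.2 + 14P. Rearranging, 20P = 384, hence P* = 19.2.
Then Q* = 783.2 - 6(19.2) = 668.
After the shift, supply is Qs = 297.2 + 14P.
Re-solving, 20P = 486 gives P = 24.3 and Q = 637.4.
ΔP = 24.3 - 19.2 = 5.1.

ΔP = 5.1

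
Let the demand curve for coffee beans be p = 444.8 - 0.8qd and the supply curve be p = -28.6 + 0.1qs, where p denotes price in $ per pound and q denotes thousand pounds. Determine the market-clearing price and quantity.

Inverting to quantity form: qd = 556 - 1.25p and qs = 286 + 10p.
Equating demand and supply, 556 - 1.25p = 286 + 10p gives 11.25p = 270, so p* = 24.
Plugging p* into demand: q* = 556 - 1.25(24) = 526.

p* = 24, q* = 526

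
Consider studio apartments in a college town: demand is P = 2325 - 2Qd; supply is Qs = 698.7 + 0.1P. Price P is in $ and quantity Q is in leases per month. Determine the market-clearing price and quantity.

Inverting to quantity form: Qd = 1162.5 - 0.5P.
The market clears where 1162.5 - 0.5P = 698.7 + 0.1P. Rearranging, 0.6P = 463.8, hence P* = 773.
Then Q* = 1162.5 - 0.5(773) = 776.

P* = 773, Q* = 776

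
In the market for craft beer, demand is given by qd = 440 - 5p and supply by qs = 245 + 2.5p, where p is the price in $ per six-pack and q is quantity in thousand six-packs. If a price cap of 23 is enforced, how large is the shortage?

Shortage = 22.5

At p = 23: qd = 325 and qs = 302.5.
Shortage = qd - qs = 325 - 302.5 = 22.5.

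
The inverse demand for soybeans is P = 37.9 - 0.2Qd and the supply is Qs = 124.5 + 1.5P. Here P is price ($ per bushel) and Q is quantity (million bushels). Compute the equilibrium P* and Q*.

Rewriting in direct form: Qd = 189.5 - 5P.
Equating demand and supply, 189.5 - 5P = 124.5 + 1.5P gives 6.5P = 65, so P* = 10.
Then Q* = 189.5 - 5(10) = 139.5.

P* = 10, Q* = 139.5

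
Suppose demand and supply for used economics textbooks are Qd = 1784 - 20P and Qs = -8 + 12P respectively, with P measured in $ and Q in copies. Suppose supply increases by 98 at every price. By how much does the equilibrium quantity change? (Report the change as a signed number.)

ΔQ = 61.25

Set Qd = Qs: 1784 - 20P = -8 + 12P, so 1792 = 32P and P* = 56.
From the demand curve, Q* = 1784 - 20(56) = 664.
After the shift, supply is Qs = 90 + 12P.
Re-solving, 32P = 1694 gives P = 52.9375 and Q = 725.25.
ΔQ = 725.25 - 664 = 61.25.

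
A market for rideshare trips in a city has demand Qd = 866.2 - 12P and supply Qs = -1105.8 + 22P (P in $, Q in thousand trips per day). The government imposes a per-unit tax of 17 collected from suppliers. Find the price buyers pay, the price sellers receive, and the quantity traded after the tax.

Suppliers keep P_s = P_b - 17 per unit, so supply in terms of the buyer price is Qs = -1479.8 + 22P_b.
Equate demand and the shifted supply: 866.2 - 12P_b = -1479.8 + 22P_b, giving 34P_b = 2346, so P_b = 69.
Then P_s = 69 - 17 = 52 and Q = 866.2 - 12(69) = 38.2.

P_b = 69, P_s = 52, Q = 38.2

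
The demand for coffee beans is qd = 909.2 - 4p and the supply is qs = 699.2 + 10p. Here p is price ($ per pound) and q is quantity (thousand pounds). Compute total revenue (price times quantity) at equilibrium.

Total revenue = 12738

The market clears where 909.2 - 4p = 699.2 + 10p. Rearranging, 14p = 210, hence p* = 15.
Then q* = 909.2 - 4(15) = 849.2.
Total revenue = p* × q* = 15 × 849.2 = 12738.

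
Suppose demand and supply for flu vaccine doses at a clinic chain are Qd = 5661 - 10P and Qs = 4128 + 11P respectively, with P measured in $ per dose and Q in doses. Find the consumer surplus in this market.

Equating demand and supply, 5661 - 10P = 4128 + 11P gives 21P = 1533, so P* = 73.
Plugging P* into demand: Q* = 5661 - 10(73) = 4931.
Demand choke price (Qd = 0): P = 5661/10 = 566.1. Consumer surplus = ½ × (566.1 - 73) × 4931 = 1215738.05.

Consumer surplus = 1215738.05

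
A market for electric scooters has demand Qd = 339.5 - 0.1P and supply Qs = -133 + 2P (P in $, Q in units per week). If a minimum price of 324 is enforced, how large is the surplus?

At P = 324: Qd = 307.1 and Qs = 515.
Surplus = Qs - Qd = 515 - 307.1 = 207.9.

Surplus = 207.9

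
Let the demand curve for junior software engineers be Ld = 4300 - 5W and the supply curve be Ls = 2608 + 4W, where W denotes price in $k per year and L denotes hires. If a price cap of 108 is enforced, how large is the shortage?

Shortage = 720

With W fixed at 108, quantity demanded is 3760 and quantity supplied is 3040.
Shortage = Ld - Ls = 3760 - 3040 = 720.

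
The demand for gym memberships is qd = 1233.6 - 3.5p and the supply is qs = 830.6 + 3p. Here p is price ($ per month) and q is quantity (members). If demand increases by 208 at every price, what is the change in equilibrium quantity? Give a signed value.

Δq = 96

Equating demand and supply, 1233.6 - 3.5p = 830.6 + 3p gives 6.5p = 403, so p* = 62.
Then q* = 1233.6 - 3.5(62) = 1016.6.
After the shift, demand is qd = 1441.6 - 3.5p.
Re-solving, 6.5p = 611 gives p = 94 and q = 1112.6.
Δq = 1112.6 - 1016.6 = 96.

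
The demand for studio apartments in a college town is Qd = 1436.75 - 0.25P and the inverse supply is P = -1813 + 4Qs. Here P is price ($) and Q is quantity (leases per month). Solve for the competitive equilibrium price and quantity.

Inverting to quantity form: Qs = 453.25 + 0.25P.
Equating demand and supply, 1436.75 - 0.25P = 453.25 + 0.25P gives 0.5P = 983.5, so P* = 1967.
From the demand curve, Q* = 1436.75 - 0.25(1967) = 945.

P* = 1967, Q* = 945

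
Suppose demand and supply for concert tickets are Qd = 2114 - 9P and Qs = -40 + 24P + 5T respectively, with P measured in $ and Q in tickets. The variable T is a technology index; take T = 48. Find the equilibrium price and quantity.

P* = 58, Q* = 1592

With T = 48, supply is Qs = 200 + 24P.
At equilibrium Qd = Qs, so 2114 - 9P = 200 + 24P; collecting terms, 1914 = 33P and P* = 58.
Plugging P* into demand: Q* = 2114 - 9(58) = 1592.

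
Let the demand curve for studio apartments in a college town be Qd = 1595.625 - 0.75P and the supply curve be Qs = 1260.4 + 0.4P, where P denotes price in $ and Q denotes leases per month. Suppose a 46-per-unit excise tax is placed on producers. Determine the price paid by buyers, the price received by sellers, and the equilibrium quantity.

The tax drives a wedge P_b - P_s = 46. Substituting P_s = P_b - 46 into supply: Qs = 1242 + 0.4P_b.
Set Qd = Qs: 1595.625 - 0.75P_b = 1242 + 0.4P_b, so 353.625 = 1.15P_b and P_b = 307.5.
Then P_s = 307.5 - 46 = 261.5 and Q = 1595.625 - 0.75(307.5) = 1365.

P_b = 307.5, P_s = 261.5, Q = 1365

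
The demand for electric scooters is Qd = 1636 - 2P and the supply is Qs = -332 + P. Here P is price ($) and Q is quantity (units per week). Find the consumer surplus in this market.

Consumer surplus = 26244

The market clears where 1636 - 2P = -332 + P. Rearranging, 3P = 1968, hence P* = 656.
Then Q* = 1636 - 2(656) = 324.
Demand choke price (Qd = 0): P = 1636/2 = 818. Consumer surplus = ½ × (818 - 656) × 324 = 26244.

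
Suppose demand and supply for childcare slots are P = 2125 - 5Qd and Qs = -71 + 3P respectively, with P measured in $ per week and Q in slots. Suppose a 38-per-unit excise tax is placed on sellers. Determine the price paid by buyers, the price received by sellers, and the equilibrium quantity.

In direct form, Qd = 425 - 0.2P.
The tax drives a wedge P_b - P_s = 38. Substituting P_s = P_b - 38 into supply: Qs = -185 + 3P_b.
Set Qd = Qs: 425 - 0.2P_b = -185 + 3P_b, so 610 = 3.2P_b and P_b = 190.625.
So P_s = 152.625 and the quantity traded is Q = 425 - 0.2(190.625) = 386.875.

P_b = 190.625, P_s = 152.625, Q = 386.875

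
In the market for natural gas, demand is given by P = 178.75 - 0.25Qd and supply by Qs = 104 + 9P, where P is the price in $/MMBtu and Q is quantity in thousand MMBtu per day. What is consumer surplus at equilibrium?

Rewriting in direct form: Qd = 715 - 4P.
At equilibrium Qd = Qs, so 715 - 4P = 104 + 9P; collecting terms, 611 = 13P and P* = 47.
Plugging P* into demand: Q* = 715 - 4(47) = 527.
Demand choke price (Qd = 0): P = 715/4 = 178.75. Consumer surplus = ½ × (178.75 - 47) × 527 = 34716.125.

Consumer surplus = 34716.125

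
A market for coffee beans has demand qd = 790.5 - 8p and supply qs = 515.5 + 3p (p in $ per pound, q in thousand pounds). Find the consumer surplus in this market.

Consumer surplus = 21793.140625

At equilibrium qd = qs, so 790.5 - 8p = 515.5 + 3p; collecting terms, 275 = 11p and p* = 25.
Then q* = 790.5 - 8(25) = 590.5.
Demand choke price (qd = 0): p = 790.5/8 = 98.8125. Consumer surplus = ½ × (98.8125 - 25) × 590.5 = 21793.140625.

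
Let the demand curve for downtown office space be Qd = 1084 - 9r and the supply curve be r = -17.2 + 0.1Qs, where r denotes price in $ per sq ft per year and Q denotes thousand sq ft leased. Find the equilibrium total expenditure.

Total expenditure = 31296

Rewriting in direct form: Qs = 172 + 10r.
At equilibrium Qd = Qs, so 1084 - 9r = 172 + 10r; collecting terms, 912 = 19r and r* = 48.
Then Q* = 1084 - 9(48) = 652.
Total expenditure = r* × Q* = 48 × 652 = 31296.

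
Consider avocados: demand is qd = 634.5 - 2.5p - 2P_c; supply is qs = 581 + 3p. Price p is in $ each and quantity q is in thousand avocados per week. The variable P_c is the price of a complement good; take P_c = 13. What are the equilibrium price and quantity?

With P_c = 13, demand is qd = 608.5 - 2.5p.
Equating demand and supply, 608.5 - 2.5p = 581 + 3p gives 5.5p = 27.5, so p* = 5.
Plugging p* into demand: q* = 608.5 - 2.5(5) = 596.

p* = 5, q* = 596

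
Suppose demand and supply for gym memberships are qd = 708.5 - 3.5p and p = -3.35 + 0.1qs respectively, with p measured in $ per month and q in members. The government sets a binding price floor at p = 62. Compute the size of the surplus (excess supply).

In direct form, qs = 33.5 + 10p.
At p = 62: qd = 491.5 and qs = 653.5.
Surplus = qs - qd = 653.5 - 491.5 = 162.

Surplus = 162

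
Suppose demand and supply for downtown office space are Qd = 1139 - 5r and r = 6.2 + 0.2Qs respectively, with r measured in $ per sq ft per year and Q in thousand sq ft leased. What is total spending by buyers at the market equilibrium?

Total spending by buyers = 64818

Solving each curve for Q: Qs = -31 + 5r.
Equating demand and supply, 1139 - 5r = -31 + 5r gives 10r = 1170, so r* = 117.
Plugging r* into demand: Q* = 1139 - 5(117) = 554.
Total spending by buyers = r* × Q* = 117 × 554 = 64818.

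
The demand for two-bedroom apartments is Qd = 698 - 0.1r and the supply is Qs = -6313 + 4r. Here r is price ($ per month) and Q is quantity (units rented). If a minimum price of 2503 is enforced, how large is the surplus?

Surplus = 3251.3

Evaluating both curves at the floor price 2503 gives Qd = 447.7, Qs = 3699.
Surplus = Qs - Qd = 3699 - 447.7 = 3251.3.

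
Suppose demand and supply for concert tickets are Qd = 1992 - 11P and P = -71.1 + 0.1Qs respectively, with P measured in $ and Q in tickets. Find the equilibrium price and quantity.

P* = 61, Q* = 1321

Solving each curve for Q: Qs = 711 + 10P.
The market clears where 1992 - 11P = 711 + 10P. Rearranging, 21P = 1281, hence P* = 61.
Plugging P* into demand: Q* = 1992 - 11(61) = 1321.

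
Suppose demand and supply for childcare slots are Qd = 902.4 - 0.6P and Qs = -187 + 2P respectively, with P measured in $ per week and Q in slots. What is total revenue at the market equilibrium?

Total revenue = 272769

Set Qd = Qs: 902.4 - 0.6P = -187 + 2P, so 1089.4 = 2.6P and P* = 419.
Then Q* = 902.4 - 0.6(419) = 651.
Total revenue = P* × Q* = 419 × 651 = 272769.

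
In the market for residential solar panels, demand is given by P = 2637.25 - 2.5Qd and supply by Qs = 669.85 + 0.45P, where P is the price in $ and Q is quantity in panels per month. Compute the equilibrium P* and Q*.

In direct form, Qd = 1054.9 - 0.4P.
At equilibrium Qd = Qs, so 1054.9 - 0.4P = 669.85 + 0.45P; collecting terms, 385.05 = 0.85P and P* = 453.
From the demand curve, Q* = 1054.9 - 0.4(453) = 873.7.

P* = 453, Q* = 873.7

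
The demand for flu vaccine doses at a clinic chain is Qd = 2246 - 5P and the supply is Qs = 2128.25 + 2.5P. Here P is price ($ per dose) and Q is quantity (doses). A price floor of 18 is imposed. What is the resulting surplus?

At P = 18: Qd = 2156 and Qs = 2173.25.
Surplus = Qs - Qd = 2173.25 - 2156 = 17.25.

Surplus = 17.25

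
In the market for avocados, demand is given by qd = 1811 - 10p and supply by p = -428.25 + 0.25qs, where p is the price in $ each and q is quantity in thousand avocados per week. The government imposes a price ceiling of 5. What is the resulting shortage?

In direct form, qs = 1713 + 4p.
Evaluating both curves at the ceiling price 5 gives qd = 1761, qs = 1733.
Shortage = qd - qs = 1761 - 1733 = 28.

Shortage = 28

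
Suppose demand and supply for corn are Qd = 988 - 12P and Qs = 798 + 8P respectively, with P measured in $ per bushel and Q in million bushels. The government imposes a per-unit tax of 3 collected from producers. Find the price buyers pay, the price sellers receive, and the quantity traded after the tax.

The tax drives a wedge P_b - P_s = 3. Substituting P_s = P_b - 3 into supply: Qs = 774 + 8P_b.
Equate demand and the shifted supply: 988 - 12P_b = 774 + 8P_b, giving 20P_b = 214, so P_b = 10.7.
Then P_s = 10.7 - 3 = 7.7 and Q = 988 - 12(10.7) = 859.6.

P_b = 10.7, P_s = 7.7, Q = 859.6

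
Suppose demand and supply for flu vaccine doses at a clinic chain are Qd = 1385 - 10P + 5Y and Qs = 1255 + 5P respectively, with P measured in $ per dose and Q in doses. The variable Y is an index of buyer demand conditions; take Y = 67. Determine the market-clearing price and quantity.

P* = 31, Q* = 1410

With Y = 67, demand is Qd = 1720 - 10P.
Set Qd = Qs: 1720 - 10P = 1255 + 5P, so 465 = 15P and P* = 31.
From the demand curve, Q* = 1720 - 10(31) = 1410.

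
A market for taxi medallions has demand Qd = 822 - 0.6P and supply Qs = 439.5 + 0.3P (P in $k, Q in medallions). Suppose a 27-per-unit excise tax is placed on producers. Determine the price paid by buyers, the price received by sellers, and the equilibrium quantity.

P_b = 434, P_s = 407, Q = 561.6

With a tax of 27 on producers, they supply based on the net price P_s = P_b - 27, so Qs = 431.4 + 0.3P_b.
Market clearing requires 822 - 0.6P_b = 431.4 + 0.3P_b; hence 390.6 = 0.9P_b and P_b = 434.
So P_s = 407 and the quantity traded is Q = 822 - 0.6(434) = 561.6.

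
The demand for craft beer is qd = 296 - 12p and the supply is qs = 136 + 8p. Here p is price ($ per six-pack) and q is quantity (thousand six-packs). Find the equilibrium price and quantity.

Equating demand and supply, 296 - 12p = 136 + 8p gives 20p = 160, so p* = 8.
Substitute back: q* = 296 - 12(8) = 200.

p* = 8, q* = 200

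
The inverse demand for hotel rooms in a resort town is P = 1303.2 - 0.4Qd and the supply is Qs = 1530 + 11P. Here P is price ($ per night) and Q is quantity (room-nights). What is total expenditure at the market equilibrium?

Total expenditure = 376064

Rewriting in direct form: Qd = 3258 - 2.5P.
Set Qd = Qs: 3258 - 2.5P = 1530 + 11P, so 1728 = 13.5P and P* = 128.
Then Q* = 3258 - 2.5(128) = 2938.
Total expenditure = P* × Q* = 128 × 2938 = 376064.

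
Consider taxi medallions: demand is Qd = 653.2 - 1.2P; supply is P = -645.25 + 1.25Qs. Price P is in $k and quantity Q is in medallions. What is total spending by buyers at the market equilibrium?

Total spending by buyers = 39113.5

In direct form, Qs = 516.2 + 0.8P.
At equilibrium Qd = Qs, so 653.2 - 1.2P = 516.2 + 0.8P; collecting terms, 137 = 2P and P* = 68.5.
Plugging P* into demand: Q* = 653.2 - 1.2(68.5) = 571.
Total spending by buyers = P* × Q* = 68.5 × 571 = 39113.5.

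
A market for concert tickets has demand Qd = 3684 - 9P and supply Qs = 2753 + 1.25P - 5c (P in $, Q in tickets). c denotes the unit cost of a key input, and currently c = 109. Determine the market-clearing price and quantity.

With c = 109, supply is Qs = 2208 + 1.25P.
At equilibrium Qd = Qs, so 3684 - 9P = 2208 + 1.25P; collecting terms, 1476 = 10.25P and P* = 144.
Then Q* = 3684 - 9(144) = 2388.

P* = 144, Q* = 2388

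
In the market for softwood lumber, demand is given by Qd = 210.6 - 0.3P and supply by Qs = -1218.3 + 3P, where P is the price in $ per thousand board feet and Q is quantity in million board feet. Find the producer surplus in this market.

Equating demand and supply, 210.6 - 0.3P = -1218.3 + 3P gives 3.3P = 1428.9, so P* = 433.
Plugging P* into demand: Q* = 210.6 - 0.3(433) = 80.7.
Supply choke price (Qs = 0): P = 406.1. Producer surplus = ½ × (433 - 406.1) × 80.7 = 1085.415.

Producer surplus = 1085.415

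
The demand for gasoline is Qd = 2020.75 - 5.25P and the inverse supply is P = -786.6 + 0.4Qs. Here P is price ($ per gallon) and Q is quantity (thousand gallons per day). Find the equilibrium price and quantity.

In direct form, Qs = 1966.5 + 2.5P.
The market clears where 2020.75 - 5.25P = 1966.5 + 2.5P. Rearranging, 7.75P = 54.25, hence P* = 7.
Plugging P* into demand: Q* = 2020.75 - 5.25(7) = 1984.

P* = 7, Q* = 1984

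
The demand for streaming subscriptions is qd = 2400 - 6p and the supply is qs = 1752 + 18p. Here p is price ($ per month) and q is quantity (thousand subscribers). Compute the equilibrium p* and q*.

Equating demand and supply, 2400 - 6p = 1752 + 18p gives 24p = 648, so p* = 27.
From the demand curve, q* = 2400 - 6(27) = 2238.

p* = 27, q* = 2238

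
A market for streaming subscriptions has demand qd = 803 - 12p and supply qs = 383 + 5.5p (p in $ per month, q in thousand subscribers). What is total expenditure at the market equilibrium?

Set qd = qs: 803 - 12p = 383 + 5.5p, so 420 = 17.5p and p* = 24.
From the demand curve, q* = 803 - 12(24) = 515.
Total expenditure = p* × q* = 24 × 515 = 12360.

Total expenditure = 12360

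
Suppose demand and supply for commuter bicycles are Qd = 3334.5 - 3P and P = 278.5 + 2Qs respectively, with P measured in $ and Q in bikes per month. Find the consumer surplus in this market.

Consumer surplus = 21241.5

Inverting to quantity form: Qs = -139.25 + 0.5P.
Set Qd = Qs: 3334.5 - 3P = -139.25 + 0.5P, so 3473.75 = 3.5P and P* = 992.5.
Then Q* = 3334.5 - 3(992.5) = 357.
Demand choke price (Qd = 0): P = 3334.5/3 = 1111.5. Consumer surplus = ½ × (1111.5 - 992.5) × 357 = 21241.5.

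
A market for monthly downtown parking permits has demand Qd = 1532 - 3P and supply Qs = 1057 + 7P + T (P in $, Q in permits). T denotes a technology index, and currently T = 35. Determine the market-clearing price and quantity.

P* = 44, Q* = 1400

With T = 35, supply is Qs = 1092 + 7P.
At equilibrium Qd = Qs, so 1532 - 3P = 1092 + 7P; collecting terms, 440 = 10P and P* = 44.
Plugging P* into demand: Q* = 1532 - 3(44) = 1400.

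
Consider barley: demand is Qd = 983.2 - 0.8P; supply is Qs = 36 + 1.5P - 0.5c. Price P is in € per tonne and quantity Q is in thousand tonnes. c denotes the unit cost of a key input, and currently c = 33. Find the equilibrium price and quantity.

P* = 419, Q* = 648

With c = 33, supply is Qs = 19.5 + 1.5P.
At equilibrium Qd = Qs, so 983.2 - 0.8P = 19.5 + 1.5P; collecting terms, 963.7 = 2.3P and P* = 419.
From the demand curve, Q* = 983.2 - 0.8(419) = 648.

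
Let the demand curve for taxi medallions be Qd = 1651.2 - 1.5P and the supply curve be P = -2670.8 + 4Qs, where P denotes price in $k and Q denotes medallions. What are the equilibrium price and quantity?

In direct form, Qs = 667.7 + 0.25P.
Set Qd = Qs: 1651.2 - 1.5P = 667.7 + 0.25P, so 983.5 = 1.75P and P* = 562.
Then Q* = 1651.2 - 1.5(562) = 808.2.

P* = 562, Q* = 808.2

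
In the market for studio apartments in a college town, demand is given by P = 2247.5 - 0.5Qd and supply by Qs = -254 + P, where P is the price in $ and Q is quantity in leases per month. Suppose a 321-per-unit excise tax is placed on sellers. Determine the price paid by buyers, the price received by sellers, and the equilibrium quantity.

Rewriting in direct form: Qd = 4495 - 2P.
Sellers keep P_s = P_b - 321 per unit, so supply in terms of the buyer price is Qs = -575 + P_b.
Equate demand and the shifted supply: 4495 - 2P_b = -575 + P_b, giving 3P_b = 5070, so P_b = 1690.
So P_s = 1369 and the quantity traded is Q = 4495 - 2(1690) = 1115.

P_b = 1690, P_s = 1369, Q = 1115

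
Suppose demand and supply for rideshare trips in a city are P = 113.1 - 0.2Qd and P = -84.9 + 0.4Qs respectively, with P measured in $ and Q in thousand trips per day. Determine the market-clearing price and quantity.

P* = 47.1, Q* = 330

Solving each curve for Q: Qd = 565.5 - 5P and Qs = 212.25 + 2.5P.
At equilibrium Qd = Qs, so 565.5 - 5P = 212.25 + 2.5P; collecting terms, 353.25 = 7.5P and P* = 47.1.
Then Q* = 565.5 - 5(47.1) = 330.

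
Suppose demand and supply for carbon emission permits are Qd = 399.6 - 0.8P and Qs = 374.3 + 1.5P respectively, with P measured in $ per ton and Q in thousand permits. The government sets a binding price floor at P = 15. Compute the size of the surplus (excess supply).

Surplus = 9.2

At P = 15: Qd = 387.6 and Qs = 396.8.
Surplus = Qs - Qd = 396.8 - 387.6 = 9.2.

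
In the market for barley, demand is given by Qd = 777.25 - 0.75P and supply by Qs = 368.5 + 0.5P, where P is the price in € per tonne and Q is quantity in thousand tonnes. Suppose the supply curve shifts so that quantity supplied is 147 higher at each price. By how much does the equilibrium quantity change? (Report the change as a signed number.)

ΔQ = 88.2

The market clears where 777.25 - 0.75P = 368.5 + 0.5P. Rearranging, 1.25P = 408.75, hence P* = 327.
Then Q* = 777.25 - 0.75(327) = 532.
After the shift, supply is Qs = 515.5 + 0.5P.
New equilibrium: 261.75 = 1.25P, so P = 209.4 and Q = 620.2.
ΔQ = 620.2 - 532 = 88.2.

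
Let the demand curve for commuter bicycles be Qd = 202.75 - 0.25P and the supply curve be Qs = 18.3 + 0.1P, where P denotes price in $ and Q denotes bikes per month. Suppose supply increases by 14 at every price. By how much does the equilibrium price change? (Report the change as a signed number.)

ΔP = -40

At equilibrium Qd = Qs, so 202.75 - 0.25P = 18.3 + 0.1P; collecting terms, 184.45 = 0.35P and P* = 527.
Plugging P* into demand: Q* = 202.75 - 0.25(527) = 71.
After the shift, supply is Qs = 32.3 + 0.1P.
Re-solving, 0.35P = 170.45 gives P = 487 and Q = 81.
ΔP = 487 - 527 = -40.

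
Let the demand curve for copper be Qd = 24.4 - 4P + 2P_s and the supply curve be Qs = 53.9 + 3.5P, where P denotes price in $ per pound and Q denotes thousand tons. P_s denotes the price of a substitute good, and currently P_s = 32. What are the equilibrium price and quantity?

With P_s = 32, demand is Qd = 88.4 - 4P.
Equating demand and supply, 88.4 - 4P = 53.9 + 3.5P gives 7.5P = 34.5, so P* = 4.6.
From the demand curve, Q* = 88.4 - 4(4.6) = 70.

P* = 4.6, Q* = 70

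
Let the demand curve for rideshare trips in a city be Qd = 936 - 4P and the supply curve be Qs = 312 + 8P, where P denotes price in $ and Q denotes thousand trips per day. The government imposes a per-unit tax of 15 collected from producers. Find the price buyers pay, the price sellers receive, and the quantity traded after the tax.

With a tax of 15 on producers, they supply based on the net price P_s = P_b - 15, so Qs = 192 + 8P_b.
Equate demand and the shifted supply: 936 - 4P_b = 192 + 8P_b, giving 12P_b = 744, so P_b = 62.
So P_s = 47 and the quantity traded is Q = 936 - 4(62) = 688.

P_b = 62, P_s = 47, Q = 688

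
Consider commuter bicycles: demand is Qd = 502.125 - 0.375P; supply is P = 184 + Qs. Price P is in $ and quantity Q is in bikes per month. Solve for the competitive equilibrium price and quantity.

Inverting to quantity form: Qs = -184 + P.
Set Qd = Qs: 502.125 - 0.375P = -184 + P, so 686.125 = 1.375P and P* = 499.
Substitute back: Q* = 502.125 - 0.375(499) = 315.

P* = 499, Q* = 315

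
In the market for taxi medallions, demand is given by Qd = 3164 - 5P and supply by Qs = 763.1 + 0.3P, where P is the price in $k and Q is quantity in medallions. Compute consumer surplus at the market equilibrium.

The market clears where 3164 - 5P = 763.1 + 0.3P. Rearranging, 5.3P = 2400.9, hence P* = 453.
Then Q* = 3164 - 5(453) = 899.
Demand choke price (Qd = 0): P = 3164/5 = 632.8. Consumer surplus = ½ × (632.8 - 453) × 899 = 80820.1.

Consumer surplus = 80820.1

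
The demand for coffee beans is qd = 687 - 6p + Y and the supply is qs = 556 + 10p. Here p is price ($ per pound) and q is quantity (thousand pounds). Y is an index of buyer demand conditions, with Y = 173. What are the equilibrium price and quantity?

p* = 19, q* = 746

With Y = 173, demand is qd = 860 - 6p.
At equilibrium qd = qs, so 860 - 6p = 556 + 10p; collecting terms, 304 = 16p and p* = 19.
Then q* = 860 - 6(19) = 746.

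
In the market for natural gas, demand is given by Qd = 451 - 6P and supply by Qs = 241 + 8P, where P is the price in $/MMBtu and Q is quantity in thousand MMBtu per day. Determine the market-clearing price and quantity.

P* = 15, Q* = 361

At equilibrium Qd = Qs, so 451 - 6P = 241 + 8P; collecting terms, 210 = 14P and P* = 15.
Substitute back: Q* = 451 - 6(15) = 361.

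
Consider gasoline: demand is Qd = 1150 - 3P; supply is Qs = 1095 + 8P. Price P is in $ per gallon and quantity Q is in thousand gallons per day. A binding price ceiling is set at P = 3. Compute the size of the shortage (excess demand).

Evaluating both curves at the ceiling price 3 gives Qd = 1141, Qs = 1119.
Shortage = Qd - Qs = 1141 - 1119 = 22.

Shortage = 22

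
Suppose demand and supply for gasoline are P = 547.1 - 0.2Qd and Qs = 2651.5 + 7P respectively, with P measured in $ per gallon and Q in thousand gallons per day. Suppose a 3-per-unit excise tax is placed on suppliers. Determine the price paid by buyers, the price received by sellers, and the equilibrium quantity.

P_b = 8.75, P_s = 5.75, Q = 2691.75

Inverting to quantity form: Qd = 2735.5 - 5P.
The tax drives a wedge P_b - P_s = 3. Substituting P_s = P_b - 3 into supply: Qs = 2630.5 + 7P_b.
Equate demand and the shifted supply: 2735.5 - 5P_b = 2630.5 + 7P_b, giving 12P_b = 105, so P_b = 8.75.
So P_s = 5.75 and the quantity traded is Q = 2735.5 - 5(8.75) = 2691.75.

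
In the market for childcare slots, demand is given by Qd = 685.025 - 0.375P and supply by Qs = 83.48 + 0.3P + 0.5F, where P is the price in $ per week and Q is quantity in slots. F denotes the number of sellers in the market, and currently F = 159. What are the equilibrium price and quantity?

With F = 159, supply is Qs = 162.98 + 0.3P.
Equating demand and supply, 685.025 - 0.375P = 162.98 + 0.3P gives 0.675P = 522.045, so P* = 773.4.
Then Q* = 685.025 - 0.375(773.4) = 395.

P* = 773.4, Q* = 395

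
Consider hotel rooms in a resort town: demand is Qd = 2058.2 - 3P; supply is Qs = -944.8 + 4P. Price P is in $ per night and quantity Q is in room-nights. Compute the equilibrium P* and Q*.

P* = 429, Q* = 771.2

Equating demand and supply, 2058.2 - 3P = -944.8 + 4P gives 7P = 3003, so P* = 429.
Plugging P* into demand: Q* = 2058.2 - 3(429) = 771.2.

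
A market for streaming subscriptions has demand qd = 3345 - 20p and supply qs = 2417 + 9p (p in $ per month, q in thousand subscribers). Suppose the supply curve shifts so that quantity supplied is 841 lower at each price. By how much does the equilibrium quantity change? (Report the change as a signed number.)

Set qd = qs: 3345 - 20p = 2417 + 9p, so 928 = 29p and p* = 32.
Then q* = 3345 - 20(32) = 2705.
After the shift, supply is qs = 1576 + 9p.
The new intersection has 1769 = 29p, i.e. p = 61, q = 2125.
Δq = 2125 - 2705 = -580.

Δq = -580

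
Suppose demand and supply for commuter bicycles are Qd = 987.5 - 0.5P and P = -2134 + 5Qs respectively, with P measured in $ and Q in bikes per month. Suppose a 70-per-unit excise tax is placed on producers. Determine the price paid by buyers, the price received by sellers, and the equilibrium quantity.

Solving each curve for Q: Qs = 426.8 + 0.2P.
The tax drives a wedge P_b - P_s = 70. Substituting P_s = P_b - 70 into supply: Qs = 412.8 + 0.2P_b.
Set Qd = Qs: 987.5 - 0.5P_b = 412.8 + 0.2P_b, so 574.7 = 0.7P_b and P_b = 821.
Then P_s = 821 - 70 = 751 and Q = 987.5 - 0.5(821) = 577.

P_b = 821, P_s = 751, Q = 577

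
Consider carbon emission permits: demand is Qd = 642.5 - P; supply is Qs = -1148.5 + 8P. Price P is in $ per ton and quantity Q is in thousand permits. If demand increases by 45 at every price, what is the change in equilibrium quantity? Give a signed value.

The market clears where 642.5 - P = -1148.5 + 8P. Rearranging, 9P = 1791, hence P* = 199.
Plugging P* into demand: Q* = 642.5 - 199 = 443.5.
After the shift, demand is Qd = 687.5 - P.
New equilibrium: 1836 = 9P, so P = 204 and Q = 483.5.
ΔQ = 483.5 - 443.5 = 40.

ΔQ = 40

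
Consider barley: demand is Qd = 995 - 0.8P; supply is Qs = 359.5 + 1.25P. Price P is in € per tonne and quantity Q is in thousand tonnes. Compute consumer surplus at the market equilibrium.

Equating demand and supply, 995 - 0.8P = 359.5 + 1.25P gives 2.05P = 635.5, so P* = 310.
Plugging P* into demand: Q* = 995 - 0.8(310) = 747.
Demand choke price (Qd = 0): P = 995/0.8 = 1243.75. Consumer surplus = ½ × (1243.75 - 310) × 747 = 348755.625.

Consumer surplus = 348755.625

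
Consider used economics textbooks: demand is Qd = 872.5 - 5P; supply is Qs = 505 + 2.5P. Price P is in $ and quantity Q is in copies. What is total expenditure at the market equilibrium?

Set Qd = Qs: 872.5 - 5P = 505 + 2.5P, so 367.5 = 7.5P and P* = 49.
Then Q* = 872.5 - 5(49) = 627.5.
Total expenditure = P* × Q* = 49 × 627.5 = 30747.5.

Total expenditure = 30747.5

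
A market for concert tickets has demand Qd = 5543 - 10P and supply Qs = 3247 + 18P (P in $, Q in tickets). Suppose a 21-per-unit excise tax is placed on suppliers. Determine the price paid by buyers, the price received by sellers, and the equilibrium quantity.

The tax drives a wedge P_b - P_s = 21. Substituting P_s = P_b - 21 into supply: Qs = 2869 + 18P_b.
Equate demand and the shifted supply: 5543 - 10P_b = 2869 + 18P_b, giving 28P_b = 2674, so P_b = 95.5.
Then P_s = 95.5 - 21 = 74.5 and Q = 5543 - 10(95.5) = 4588.

P_b = 95.5, P_s = 74.5, Q = 4588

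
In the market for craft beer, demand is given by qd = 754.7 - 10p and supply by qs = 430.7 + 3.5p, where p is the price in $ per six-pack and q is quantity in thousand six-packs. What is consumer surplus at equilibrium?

At equilibrium qd = qs, so 754.7 - 10p = 430.7 + 3.5p; collecting terms, 324 = 13.5p and p* = 24.
Then q* = 754.7 - 10(24) = 514.7.
Demand choke price (qd = 0): p = 754.7/10 = 75.47. Consumer surplus = ½ × (75.47 - 24) × 514.7 = 13245.8045.

Consumer surplus = 13245.8045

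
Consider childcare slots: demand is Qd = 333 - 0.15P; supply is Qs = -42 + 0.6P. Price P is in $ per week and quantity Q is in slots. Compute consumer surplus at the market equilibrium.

Consumer surplus = 221880

The market clears where 333 - 0.15P = -42 + 0.6P. Rearranging, 0.75P = 375, hence P* = 500.
Plugging P* into demand: Q* = 333 - 0.15(500) = 258.
Demand choke price (Qd = 0): P = 333/0.15 = 2220. Consumer surplus = ½ × (2220 - 500) × 258 = 221880.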